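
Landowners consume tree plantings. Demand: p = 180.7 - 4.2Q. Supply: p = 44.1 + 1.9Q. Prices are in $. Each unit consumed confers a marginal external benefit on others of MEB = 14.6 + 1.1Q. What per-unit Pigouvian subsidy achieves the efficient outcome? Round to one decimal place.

subsidy = $47.9 per unit

Social marginal benefit = demand + MEB = 195.3 - 3.1Q.
Set SMB = MC: 195.3 - 3.1Q = 44.1 + 1.9Q → Q* = 30.2400.
The Pigouvian subsidy equals MEB at Q*: 14.6 + 1.1×30.2400 = 47.8640.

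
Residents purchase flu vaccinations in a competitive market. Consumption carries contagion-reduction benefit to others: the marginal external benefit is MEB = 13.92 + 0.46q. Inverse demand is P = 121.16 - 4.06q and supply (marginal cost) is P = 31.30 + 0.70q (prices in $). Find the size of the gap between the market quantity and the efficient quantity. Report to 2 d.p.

5.26 units

Market equilibrium (private): 31.30 + 0.70q = 121.16 - 4.06q → q_m = 18.8782.
Social marginal benefit = demand + MEB = 135.08 - 3.60q.
Set SMB = MC: 135.08 - 3.60q = 31.30 + 0.70q → q* = 24.1349.
Gap = |18.8782 − 24.1349| = 5.2567.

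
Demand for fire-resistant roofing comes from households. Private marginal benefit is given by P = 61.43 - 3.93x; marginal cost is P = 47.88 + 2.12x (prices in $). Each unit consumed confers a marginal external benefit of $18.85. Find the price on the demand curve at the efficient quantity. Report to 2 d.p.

P = $40.38

Social marginal benefit = demand + MEB = 80.28 - 3.93x.
Set SMB = MC: 80.28 - 3.93x = 47.88 + 2.12x → x* = 5.3554.
Consumer price on the demand curve at x*: 61.43 − 3.93×5.3554 = 40.3833.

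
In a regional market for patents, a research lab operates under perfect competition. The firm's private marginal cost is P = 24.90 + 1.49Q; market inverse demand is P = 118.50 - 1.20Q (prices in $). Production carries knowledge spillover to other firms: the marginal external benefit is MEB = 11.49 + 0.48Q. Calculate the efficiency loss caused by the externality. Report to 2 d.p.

DWL = $179.81

Market equilibrium (private): 24.90 + 1.49Q = 118.50 - 1.20Q → Q_m = 34.7955.
Social marginal cost = private MC − MEB = 13.41 + 1.01Q.
Set SMC = demand: 13.41 + 1.01Q = 118.50 - 1.20Q → Q* = 47.5520.
Between Q* and Q_m the wedge demand − SMC runs linearly from 0 to MEB(Q_m), so the loss is a triangle.
DWL = ½ × 12.7565 × 28.1919 = 179.8150.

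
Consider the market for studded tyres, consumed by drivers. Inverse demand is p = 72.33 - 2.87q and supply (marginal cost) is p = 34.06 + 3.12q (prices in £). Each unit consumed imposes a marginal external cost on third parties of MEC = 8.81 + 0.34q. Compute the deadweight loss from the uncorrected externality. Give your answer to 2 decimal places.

DWL = £9.53

Market equilibrium (private): 34.06 + 3.12q = 72.33 - 2.87q → q_m = 6.3890.
Social marginal benefit = demand − MEC = 63.52 - 3.21q.
Set SMB = MC: 63.52 - 3.21q = 34.06 + 3.12q → q* = 4.6540.
Between q* and q_m the wedge MC − SMB runs linearly from 0 to MEC(q_m), so the loss is a triangle.
DWL = ½ × 1.7350 × 10.9823 = 9.5271.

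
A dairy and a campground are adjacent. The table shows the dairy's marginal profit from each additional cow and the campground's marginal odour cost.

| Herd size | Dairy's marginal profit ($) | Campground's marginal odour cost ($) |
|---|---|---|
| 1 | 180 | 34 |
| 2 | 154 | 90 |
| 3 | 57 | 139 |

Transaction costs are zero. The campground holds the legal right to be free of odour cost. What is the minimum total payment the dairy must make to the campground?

Efficient level: marginal profit ≥ marginal odour cost through level 2, so k* = 2.
With the campground holding the right, the dairy must at least compensate total damage at k*: 34 + 90 = 124.

$124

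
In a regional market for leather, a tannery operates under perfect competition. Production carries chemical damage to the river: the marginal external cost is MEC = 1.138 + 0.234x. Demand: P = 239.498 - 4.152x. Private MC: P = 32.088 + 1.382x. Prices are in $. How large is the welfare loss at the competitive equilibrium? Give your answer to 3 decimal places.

DWL = $8.510

Market equilibrium (private): 32.088 + 1.382x = 239.498 - 4.152x → x_m = 37.4792.
Social marginal cost = private MC + MEC = 33.226 + 1.616x.
Set SMC = demand: 33.226 + 1.616x = 239.498 - 4.152x → x* = 35.7614.
The loss is the area between SMC and demand from x* to x_m; with linear curves that's a triangle of height MEC(x_m).
DWL = ½ × 1.7178 × 9.9081 = 8.5101.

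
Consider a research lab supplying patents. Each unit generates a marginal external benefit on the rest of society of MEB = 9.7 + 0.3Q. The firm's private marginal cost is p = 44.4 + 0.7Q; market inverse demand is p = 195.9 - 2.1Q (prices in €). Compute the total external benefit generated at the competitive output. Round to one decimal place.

€964.0

Market equilibrium (private): 44.4 + 0.7Q = 195.9 - 2.1Q → Q_m = 54.1071.
Total external benefit = ∫₀^{Q_m} (9.7 + 0.3Q) dQ = 9.7×54.1071 + ½×0.3×54.1071² = 963.9756.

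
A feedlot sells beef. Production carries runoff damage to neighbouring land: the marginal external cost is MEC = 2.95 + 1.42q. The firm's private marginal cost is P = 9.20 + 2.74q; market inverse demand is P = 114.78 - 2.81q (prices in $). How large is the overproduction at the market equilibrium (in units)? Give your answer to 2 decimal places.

4.30 units

Market equilibrium (private): 9.20 + 2.74q = 114.78 - 2.81q → q_m = 19.0234.
Social marginal cost = private MC + MEC = 12.15 + 4.16q.
Set SMC = demand: 12.15 + 4.16q = 114.78 - 2.81q → q* = 14.7245.
Gap = |19.0234 − 14.7245| = 4.2989.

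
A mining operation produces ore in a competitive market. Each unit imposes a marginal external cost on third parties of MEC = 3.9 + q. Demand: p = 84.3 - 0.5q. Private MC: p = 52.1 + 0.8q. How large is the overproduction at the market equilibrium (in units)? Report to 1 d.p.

12.5 units

Market equilibrium (private): 52.1 + 0.8q = 84.3 - 0.5q → q_m = 24.7692.
Social marginal cost = private MC + MEC = 56.0 + 1.8q.
Set SMC = demand: 56.0 + 1.8q = 84.3 - 0.5q → q* = 12.3043.
Gap = |24.7692 − 12.3043| = 12.4649.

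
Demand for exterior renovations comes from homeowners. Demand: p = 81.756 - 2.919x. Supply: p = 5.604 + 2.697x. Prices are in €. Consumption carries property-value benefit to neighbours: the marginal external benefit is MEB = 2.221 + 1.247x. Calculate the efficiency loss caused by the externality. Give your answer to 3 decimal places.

Market equilibrium (private): 5.604 + 2.697x = 81.756 - 2.919x → x_m = 13.5598.
Social marginal benefit = demand + MEB = 83.977 - 1.672x.
Set SMB = MC: 83.977 - 1.672x = 5.604 + 2.697x → x* = 17.9384.
Height of the DWL triangle at x_m is SMB(x_m) − MC(x_m) = MEB(x_m) = 19.1301.
DWL = ½ × 4.3786 × 19.1301 = 41.8815.

DWL = €41.882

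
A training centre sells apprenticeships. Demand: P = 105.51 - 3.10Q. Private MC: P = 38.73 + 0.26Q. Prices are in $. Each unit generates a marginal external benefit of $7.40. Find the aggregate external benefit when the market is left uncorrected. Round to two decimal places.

$147.08

Market equilibrium (private): 38.73 + 0.26Q = 105.51 - 3.10Q → Q_m = 19.8750.
Total external benefit = MEB × Q_m = 7.40 × 19.8750 = 147.0750.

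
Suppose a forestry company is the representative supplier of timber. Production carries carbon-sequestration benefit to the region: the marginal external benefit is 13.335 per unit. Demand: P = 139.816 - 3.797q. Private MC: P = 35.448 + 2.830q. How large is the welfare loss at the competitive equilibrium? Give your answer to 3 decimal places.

Market equilibrium (private): 35.448 + 2.830q = 139.816 - 3.797q → q_m = 15.7489.
Social marginal cost = private MC − MEB = 22.113 + 2.830q.
Set SMC = demand: 22.113 + 2.830q = 139.816 - 3.797q → q* = 17.7611.
Height of the DWL triangle at q_m is demand(q_m) − SMC(q_m) = MEB(q_m) = 13.3350.
DWL = ½ × 2.0122 × 13.3350 = 13.4163.

DWL = 13.416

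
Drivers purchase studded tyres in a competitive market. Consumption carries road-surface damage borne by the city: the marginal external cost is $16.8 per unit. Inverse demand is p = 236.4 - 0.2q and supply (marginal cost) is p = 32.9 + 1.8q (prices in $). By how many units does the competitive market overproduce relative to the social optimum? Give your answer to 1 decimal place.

Market equilibrium (private): 32.9 + 1.8q = 236.4 - 0.2q → q_m = 101.7500.
Social marginal benefit = demand − MEC = 219.6 - 0.2q.
Set SMB = MC: 219.6 - 0.2q = 32.9 + 1.8q → q* = 93.3500.
Gap = |101.7500 − 93.3500| = 8.4000.

8.4 units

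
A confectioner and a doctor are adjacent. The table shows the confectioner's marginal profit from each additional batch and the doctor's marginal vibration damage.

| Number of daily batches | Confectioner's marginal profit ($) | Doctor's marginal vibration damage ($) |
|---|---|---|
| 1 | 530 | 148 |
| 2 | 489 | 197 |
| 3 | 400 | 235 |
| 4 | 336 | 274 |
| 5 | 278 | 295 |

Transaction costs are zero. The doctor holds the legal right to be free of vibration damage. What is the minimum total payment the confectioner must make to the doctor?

Efficient level: marginal profit ≥ marginal vibration damage through level 4, so k* = 4.
With the doctor holding the right, the confectioner must at least compensate total damage at k*: 148 + 197 + 235 + 274 = 854.

$854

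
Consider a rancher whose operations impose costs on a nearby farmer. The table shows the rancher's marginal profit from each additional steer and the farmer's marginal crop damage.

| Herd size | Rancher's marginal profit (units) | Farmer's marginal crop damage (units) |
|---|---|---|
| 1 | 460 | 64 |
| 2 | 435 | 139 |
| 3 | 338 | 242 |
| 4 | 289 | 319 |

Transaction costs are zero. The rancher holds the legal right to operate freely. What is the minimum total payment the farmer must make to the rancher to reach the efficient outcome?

Left alone the rancher would choose level 4 (marginal profit stays positive).
Efficient level: k* = 3 (marginal profit ≥ marginal crop damage through 3).
The farmer must at least cover the rancher's forgone profit from cutting 4→3: 289 = 289.

289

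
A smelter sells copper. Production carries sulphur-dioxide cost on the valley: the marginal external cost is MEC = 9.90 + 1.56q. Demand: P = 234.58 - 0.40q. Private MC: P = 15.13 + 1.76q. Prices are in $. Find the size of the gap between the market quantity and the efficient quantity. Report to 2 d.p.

Market equilibrium (private): 15.13 + 1.76q = 234.58 - 0.40q → q_m = 101.5972.
Social marginal cost = private MC + MEC = 25.03 + 3.32q.
Set SMC = demand: 25.03 + 3.32q = 234.58 - 0.40q → q* = 56.3306.
Gap = |101.5972 − 56.3306| = 45.2666.

45.27 units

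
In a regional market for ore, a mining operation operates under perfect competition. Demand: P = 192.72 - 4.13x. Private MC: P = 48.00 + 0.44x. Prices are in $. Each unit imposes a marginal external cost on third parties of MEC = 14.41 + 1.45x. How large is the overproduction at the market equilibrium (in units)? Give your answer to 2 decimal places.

Market equilibrium (private): 48.00 + 0.44x = 192.72 - 4.13x → x_m = 31.6674.
Social marginal cost = private MC + MEC = 62.41 + 1.89x.
Set SMC = demand: 62.41 + 1.89x = 192.72 - 4.13x → x* = 21.6462.
Gap = |31.6674 − 21.6462| = 10.0212.

10.02 units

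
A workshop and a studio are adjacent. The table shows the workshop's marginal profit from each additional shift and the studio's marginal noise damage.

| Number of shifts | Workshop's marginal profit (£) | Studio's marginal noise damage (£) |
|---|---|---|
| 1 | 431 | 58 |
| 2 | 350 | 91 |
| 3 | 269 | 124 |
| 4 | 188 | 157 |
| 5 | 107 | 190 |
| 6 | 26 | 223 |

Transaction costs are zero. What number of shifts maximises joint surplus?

4

Bargaining reaches the level where marginal profit last exceeds marginal noise damage.
That holds through level 4 (188 ≥ 157) but not at 5 (107 < 190).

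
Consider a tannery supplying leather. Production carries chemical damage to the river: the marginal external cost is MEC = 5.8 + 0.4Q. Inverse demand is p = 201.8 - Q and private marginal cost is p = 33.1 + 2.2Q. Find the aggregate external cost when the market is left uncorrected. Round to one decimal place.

Market equilibrium (private): 33.1 + 2.2Q = 201.8 - Q → Q_m = 52.7188.
Total external cost = ∫₀^{Q_m} (5.8 + 0.4Q) dQ = 5.8×52.7188 + ½×0.4×52.7188² = 861.6234.

861.6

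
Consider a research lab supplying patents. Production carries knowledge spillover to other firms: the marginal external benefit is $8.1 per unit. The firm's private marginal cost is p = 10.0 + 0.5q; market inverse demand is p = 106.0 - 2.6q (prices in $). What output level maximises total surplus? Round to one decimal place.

Social marginal cost = private MC − MEB = 1.9 + 0.5q.
Set SMC = demand: 1.9 + 0.5q = 106.0 - 2.6q → q* = 33.5806.

q* = 33.6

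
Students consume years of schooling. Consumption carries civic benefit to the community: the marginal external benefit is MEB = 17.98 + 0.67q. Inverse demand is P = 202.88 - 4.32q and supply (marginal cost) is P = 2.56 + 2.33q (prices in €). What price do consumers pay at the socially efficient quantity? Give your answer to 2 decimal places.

P = €45.18

Social marginal benefit = demand + MEB = 220.86 - 3.65q.
Set SMB = MC: 220.86 - 3.65q = 2.56 + 2.33q → q* = 36.5050.
Consumer price on the demand curve at q*: 202.88 − 4.32×36.5050 = 45.1784.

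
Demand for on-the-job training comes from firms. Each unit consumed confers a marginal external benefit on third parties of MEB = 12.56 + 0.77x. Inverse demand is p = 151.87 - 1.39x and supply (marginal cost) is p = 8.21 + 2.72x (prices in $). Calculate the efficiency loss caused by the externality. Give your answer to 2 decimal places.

Market equilibrium (private): 8.21 + 2.72x = 151.87 - 1.39x → x_m = 34.9538.
Social marginal benefit = demand + MEB = 164.43 - 0.62x.
Set SMB = MC: 164.43 - 0.62x = 8.21 + 2.72x → x* = 46.7725.
Height of the DWL triangle at x_m is SMB(x_m) − MC(x_m) = MEB(x_m) = 39.4744.
DWL = ½ × 11.8187 × 39.4744 = 233.2680.

DWL = $233.27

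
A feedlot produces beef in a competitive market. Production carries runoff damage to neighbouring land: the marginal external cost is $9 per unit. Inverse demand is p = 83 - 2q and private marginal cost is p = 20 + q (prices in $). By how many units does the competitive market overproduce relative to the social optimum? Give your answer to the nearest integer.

Market equilibrium (private): 20 + q = 83 - 2q → q_m = 21.0000.
Social marginal cost = private MC + MEC = 29 + q.
Set SMC = demand: 29 + q = 83 - 2q → q* = 18.0000.
Gap = |21.0000 − 18.0000| = 3.0000.

3 units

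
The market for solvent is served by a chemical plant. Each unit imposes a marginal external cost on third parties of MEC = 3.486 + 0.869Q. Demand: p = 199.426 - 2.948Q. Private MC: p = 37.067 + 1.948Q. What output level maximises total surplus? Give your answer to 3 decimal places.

Social marginal cost = private MC + MEC = 40.553 + 2.817Q.
Set SMC = demand: 40.553 + 2.817Q = 199.426 - 2.948Q → Q* = 27.5582.

Q* = 27.558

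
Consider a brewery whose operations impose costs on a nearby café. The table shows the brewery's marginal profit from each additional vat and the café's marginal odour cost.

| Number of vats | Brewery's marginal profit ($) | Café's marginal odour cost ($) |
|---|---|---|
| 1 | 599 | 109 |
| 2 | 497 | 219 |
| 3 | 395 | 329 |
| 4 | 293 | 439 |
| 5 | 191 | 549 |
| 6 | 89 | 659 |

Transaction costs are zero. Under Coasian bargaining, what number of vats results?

Bargaining reaches the level where marginal profit last exceeds marginal odour cost.
That holds through level 3 (395 ≥ 329) but not at 4 (293 < 439).

3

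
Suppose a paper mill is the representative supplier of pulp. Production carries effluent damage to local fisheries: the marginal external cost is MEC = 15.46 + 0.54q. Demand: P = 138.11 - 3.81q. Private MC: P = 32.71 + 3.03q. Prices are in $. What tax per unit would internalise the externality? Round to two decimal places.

Social marginal cost = private MC + MEC = 48.17 + 3.57q.
Set SMC = demand: 48.17 + 3.57q = 138.11 - 3.81q → q* = 12.1870.
The Pigouvian tax equals MEC at q*: 15.46 + 0.54×12.1870 = 22.0410.

tax = $22.04 per unit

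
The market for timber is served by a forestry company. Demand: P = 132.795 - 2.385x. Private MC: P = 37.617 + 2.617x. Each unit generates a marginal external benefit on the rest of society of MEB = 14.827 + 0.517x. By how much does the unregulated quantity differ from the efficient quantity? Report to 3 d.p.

Market equilibrium (private): 37.617 + 2.617x = 132.795 - 2.385x → x_m = 19.0280.
Social marginal cost = private MC − MEB = 22.790 + 2.100x.
Set SMC = demand: 22.790 + 2.100x = 132.795 - 2.385x → x* = 24.5273.
Gap = |19.0280 − 24.5273| = 5.4993.

5.499 units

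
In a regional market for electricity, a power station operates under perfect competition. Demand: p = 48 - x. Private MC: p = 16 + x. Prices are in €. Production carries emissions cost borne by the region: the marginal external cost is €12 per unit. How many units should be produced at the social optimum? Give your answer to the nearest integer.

x* = 10

Social marginal cost = private MC + MEC = 28 + x.
Set SMC = demand: 28 + x = 48 - x → x* = 10.0000.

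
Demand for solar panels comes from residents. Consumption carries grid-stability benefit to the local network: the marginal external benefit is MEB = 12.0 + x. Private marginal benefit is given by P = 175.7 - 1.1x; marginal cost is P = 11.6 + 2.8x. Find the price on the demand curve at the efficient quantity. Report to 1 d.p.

Social marginal benefit = demand + MEB = 187.7 - 0.1x.
Set SMB = MC: 187.7 - 0.1x = 11.6 + 2.8x → x* = 60.7241.
Consumer price on the demand curve at x*: 175.7 − 1.1×60.7241 = 108.9035.

P = 108.9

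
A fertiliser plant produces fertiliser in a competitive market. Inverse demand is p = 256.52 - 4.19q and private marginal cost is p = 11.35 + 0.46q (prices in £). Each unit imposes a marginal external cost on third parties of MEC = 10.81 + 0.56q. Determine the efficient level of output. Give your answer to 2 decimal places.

Social marginal cost = private MC + MEC = 22.16 + 1.02q.
Set SMC = demand: 22.16 + 1.02q = 256.52 - 4.19q → q* = 44.9827.

q* = 44.98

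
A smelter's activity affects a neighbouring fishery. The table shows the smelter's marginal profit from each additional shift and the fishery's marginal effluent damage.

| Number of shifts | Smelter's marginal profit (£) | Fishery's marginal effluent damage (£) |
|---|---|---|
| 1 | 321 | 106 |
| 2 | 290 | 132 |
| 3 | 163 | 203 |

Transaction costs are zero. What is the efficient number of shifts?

2

Bargaining reaches the level where marginal profit last exceeds marginal effluent damage.
That holds through level 2 (290 ≥ 132) but not at 3 (163 < 203).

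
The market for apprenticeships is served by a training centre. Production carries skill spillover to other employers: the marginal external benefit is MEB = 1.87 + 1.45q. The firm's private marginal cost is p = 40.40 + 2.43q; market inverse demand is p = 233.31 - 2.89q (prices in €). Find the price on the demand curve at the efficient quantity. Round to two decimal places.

Social marginal cost = private MC − MEB = 38.53 + 0.98q.
Set SMC = demand: 38.53 + 0.98q = 233.31 - 2.89q → q* = 50.3307.
Consumer price on the demand curve at q*: 233.31 − 2.89×50.3307 = 87.8543.

P = €87.85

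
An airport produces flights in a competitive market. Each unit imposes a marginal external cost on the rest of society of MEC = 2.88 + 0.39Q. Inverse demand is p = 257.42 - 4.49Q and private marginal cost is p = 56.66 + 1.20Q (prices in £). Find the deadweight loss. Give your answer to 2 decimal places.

Market equilibrium (private): 56.66 + 1.20Q = 257.42 - 4.49Q → Q_m = 35.2830.
Social marginal cost = private MC + MEC = 59.54 + 1.59Q.
Set SMC = demand: 59.54 + 1.59Q = 257.42 - 4.49Q → Q* = 32.5461.
Height of the DWL triangle at Q_m is SMC(Q_m) − demand(Q_m) = MEC(Q_m) = 16.6404.
DWL = ½ × 2.7369 × 16.6404 = 22.7716.

DWL = £22.77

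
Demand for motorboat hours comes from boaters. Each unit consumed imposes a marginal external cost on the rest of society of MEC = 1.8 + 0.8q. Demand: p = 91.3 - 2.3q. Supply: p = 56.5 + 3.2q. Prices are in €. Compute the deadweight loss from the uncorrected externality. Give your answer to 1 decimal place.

DWL = €3.7

Market equilibrium (private): 56.5 + 3.2q = 91.3 - 2.3q → q_m = 6.3273.
Social marginal benefit = demand − MEC = 89.5 - 3.1q.
Set SMB = MC: 89.5 - 3.1q = 56.5 + 3.2q → q* = 5.2381.
Height of the DWL triangle at q_m is MC(q_m) − SMB(q_m) = MEC(q_m) = 6.8618.
DWL = ½ × 1.0892 × 6.8618 = 3.7369.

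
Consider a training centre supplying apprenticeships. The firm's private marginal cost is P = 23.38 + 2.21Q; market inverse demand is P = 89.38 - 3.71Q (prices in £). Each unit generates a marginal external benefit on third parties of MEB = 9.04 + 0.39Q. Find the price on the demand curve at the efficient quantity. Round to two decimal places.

Social marginal cost = private MC − MEB = 14.34 + 1.82Q.
Set SMC = demand: 14.34 + 1.82Q = 89.38 - 3.71Q → Q* = 13.5696.
Consumer price on the demand curve at Q*: 89.38 − 3.71×13.5696 = 39.0368.

P = £39.04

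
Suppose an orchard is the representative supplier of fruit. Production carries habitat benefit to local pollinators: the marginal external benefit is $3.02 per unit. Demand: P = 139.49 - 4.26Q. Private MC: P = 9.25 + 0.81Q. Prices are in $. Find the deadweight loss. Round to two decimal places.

Market equilibrium (private): 9.25 + 0.81Q = 139.49 - 4.26Q → Q_m = 25.6884.
Social marginal cost = private MC − MEB = 6.23 + 0.81Q.
Set SMC = demand: 6.23 + 0.81Q = 139.49 - 4.26Q → Q* = 26.2840.
Height of the DWL triangle at Q_m is demand(Q_m) − SMC(Q_m) = MEB(Q_m) = 3.0200.
DWL = ½ × 0.5956 × 3.0200 = 0.8994.

DWL = $0.90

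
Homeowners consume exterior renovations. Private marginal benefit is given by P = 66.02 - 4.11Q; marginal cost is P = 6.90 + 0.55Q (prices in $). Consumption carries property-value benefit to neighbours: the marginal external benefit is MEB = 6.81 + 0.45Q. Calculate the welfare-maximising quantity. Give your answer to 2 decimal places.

Q* = 15.66

Social marginal benefit = demand + MEB = 72.83 - 3.66Q.
Set SMB = MC: 72.83 - 3.66Q = 6.90 + 0.55Q → Q* = 15.6603.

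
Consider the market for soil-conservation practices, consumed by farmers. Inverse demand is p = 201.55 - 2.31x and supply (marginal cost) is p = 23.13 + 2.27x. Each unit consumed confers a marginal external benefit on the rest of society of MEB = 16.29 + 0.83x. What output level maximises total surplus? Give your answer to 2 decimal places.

Social marginal benefit = demand + MEB = 217.84 - 1.48x.
Set SMB = MC: 217.84 - 1.48x = 23.13 + 2.27x → x* = 51.9227.

x* = 51.92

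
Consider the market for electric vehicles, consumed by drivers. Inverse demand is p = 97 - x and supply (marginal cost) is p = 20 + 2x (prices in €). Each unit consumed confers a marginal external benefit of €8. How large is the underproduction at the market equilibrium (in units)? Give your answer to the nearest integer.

3 units

Market equilibrium (private): 20 + 2x = 97 - x → x_m = 25.6667.
Social marginal benefit = demand + MEB = 105 - x.
Set SMB = MC: 105 - x = 20 + 2x → x* = 28.3333.
Gap = |25.6667 − 28.3333| = 2.6666.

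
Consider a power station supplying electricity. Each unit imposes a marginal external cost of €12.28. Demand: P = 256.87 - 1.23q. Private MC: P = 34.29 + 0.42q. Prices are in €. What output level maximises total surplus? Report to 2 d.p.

q* = 127.45

Social marginal cost = private MC + MEC = 46.57 + 0.42q.
Set SMC = demand: 46.57 + 0.42q = 256.87 - 1.23q → q* = 127.4545.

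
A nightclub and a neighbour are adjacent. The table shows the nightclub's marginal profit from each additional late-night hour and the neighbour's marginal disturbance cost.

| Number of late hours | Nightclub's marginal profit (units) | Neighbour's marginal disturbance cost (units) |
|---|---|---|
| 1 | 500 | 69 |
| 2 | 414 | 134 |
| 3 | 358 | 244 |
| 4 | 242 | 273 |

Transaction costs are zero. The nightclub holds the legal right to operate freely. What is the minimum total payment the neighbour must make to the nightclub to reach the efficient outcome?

242

Left alone the nightclub would choose level 4 (marginal profit stays positive).
Efficient level: k* = 3 (marginal profit ≥ marginal disturbance cost through 3).
The neighbour must at least cover the nightclub's forgone profit from cutting 4→3: 242 = 242.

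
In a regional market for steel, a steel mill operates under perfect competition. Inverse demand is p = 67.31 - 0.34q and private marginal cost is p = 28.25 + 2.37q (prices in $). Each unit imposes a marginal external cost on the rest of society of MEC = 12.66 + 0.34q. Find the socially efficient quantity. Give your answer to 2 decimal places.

q* = 8.66

Social marginal cost = private MC + MEC = 40.91 + 2.71q.
Set SMC = demand: 40.91 + 2.71q = 67.31 - 0.34q → q* = 8.6557.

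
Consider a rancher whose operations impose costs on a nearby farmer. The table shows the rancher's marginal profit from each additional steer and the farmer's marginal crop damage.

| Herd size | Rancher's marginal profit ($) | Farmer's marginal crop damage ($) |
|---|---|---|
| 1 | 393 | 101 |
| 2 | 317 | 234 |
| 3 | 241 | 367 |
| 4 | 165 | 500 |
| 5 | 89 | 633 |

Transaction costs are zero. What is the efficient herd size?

Bargaining reaches the level where marginal profit last exceeds marginal crop damage.
That holds through level 2 (317 ≥ 234) but not at 3 (241 < 367).

2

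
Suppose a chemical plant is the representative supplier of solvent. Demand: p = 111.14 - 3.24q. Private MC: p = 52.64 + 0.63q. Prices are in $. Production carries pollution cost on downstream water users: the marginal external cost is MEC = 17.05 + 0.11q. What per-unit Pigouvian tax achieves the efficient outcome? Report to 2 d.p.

tax = $18.20 per unit

Social marginal cost = private MC + MEC = 69.69 + 0.74q.
Set SMC = demand: 69.69 + 0.74q = 111.14 - 3.24q → q* = 10.4146.
The Pigouvian tax equals MEC at q*: 17.05 + 0.11×10.4146 = 18.1956.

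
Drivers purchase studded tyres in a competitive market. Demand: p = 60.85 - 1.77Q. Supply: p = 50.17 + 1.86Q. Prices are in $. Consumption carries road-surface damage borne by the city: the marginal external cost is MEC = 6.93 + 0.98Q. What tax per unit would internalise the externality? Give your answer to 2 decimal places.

tax = $7.73 per unit

Social marginal benefit = demand − MEC = 53.92 - 2.75Q.
Set SMB = MC: 53.92 - 2.75Q = 50.17 + 1.86Q → Q* = 0.8134.
The Pigouvian tax equals MEC at Q*: 6.93 + 0.98×0.8134 = 7.7271.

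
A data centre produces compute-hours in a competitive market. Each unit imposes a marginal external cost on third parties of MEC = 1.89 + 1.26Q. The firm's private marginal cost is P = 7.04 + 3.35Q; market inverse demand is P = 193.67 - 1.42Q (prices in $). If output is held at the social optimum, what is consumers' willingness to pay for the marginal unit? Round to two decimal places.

P = $150.17

Social marginal cost = private MC + MEC = 8.93 + 4.61Q.
Set SMC = demand: 8.93 + 4.61Q = 193.67 - 1.42Q → Q* = 30.6368.
Consumer price on the demand curve at Q*: 193.67 − 1.42×30.6368 = 150.1657.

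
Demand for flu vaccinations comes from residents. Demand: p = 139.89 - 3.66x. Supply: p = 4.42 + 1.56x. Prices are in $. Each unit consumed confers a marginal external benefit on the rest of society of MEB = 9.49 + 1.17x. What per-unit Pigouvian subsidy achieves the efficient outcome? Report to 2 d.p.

subsidy = $51.37 per unit

Social marginal benefit = demand + MEB = 149.38 - 2.49x.
Set SMB = MC: 149.38 - 2.49x = 4.42 + 1.56x → x* = 35.7926.
The Pigouvian subsidy equals MEB at x*: 9.49 + 1.17×35.7926 = 51.3673.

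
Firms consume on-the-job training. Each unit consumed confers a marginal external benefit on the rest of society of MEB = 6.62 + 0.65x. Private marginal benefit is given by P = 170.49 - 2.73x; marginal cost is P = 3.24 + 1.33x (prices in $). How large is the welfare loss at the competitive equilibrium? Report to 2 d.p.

Market equilibrium (private): 3.24 + 1.33x = 170.49 - 2.73x → x_m = 41.1946.
Social marginal benefit = demand + MEB = 177.11 - 2.08x.
Set SMB = MC: 177.11 - 2.08x = 3.24 + 1.33x → x* = 50.9883.
Between x* and x_m the wedge SMB − MC runs linearly from 0 to MEB(x_m), so the loss is a triangle.
DWL = ½ × 9.7937 × 33.3965 = 163.5377.

DWL = $163.54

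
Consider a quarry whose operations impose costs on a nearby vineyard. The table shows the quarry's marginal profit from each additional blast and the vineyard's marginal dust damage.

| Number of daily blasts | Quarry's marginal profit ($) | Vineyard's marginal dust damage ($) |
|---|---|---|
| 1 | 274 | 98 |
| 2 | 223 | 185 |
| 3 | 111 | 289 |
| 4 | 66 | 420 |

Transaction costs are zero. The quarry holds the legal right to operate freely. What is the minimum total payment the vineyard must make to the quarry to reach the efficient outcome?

Left alone the quarry would choose level 4 (marginal profit stays positive).
Efficient level: k* = 2 (marginal profit ≥ marginal dust damage through 2).
The vineyard must at least cover the quarry's forgone profit from cutting 4→2: 111 + 66 = 177.

$177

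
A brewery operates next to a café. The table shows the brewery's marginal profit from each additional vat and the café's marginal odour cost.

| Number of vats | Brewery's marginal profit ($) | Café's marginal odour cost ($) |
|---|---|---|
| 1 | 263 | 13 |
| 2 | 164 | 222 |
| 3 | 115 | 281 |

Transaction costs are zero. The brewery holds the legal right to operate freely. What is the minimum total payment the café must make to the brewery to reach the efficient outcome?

Left alone the brewery would choose level 3 (marginal profit stays positive).
Efficient level: k* = 1 (marginal profit ≥ marginal odour cost through 1).
The café must at least cover the brewery's forgone profit from cutting 3→1: 164 + 115 = 279.

$279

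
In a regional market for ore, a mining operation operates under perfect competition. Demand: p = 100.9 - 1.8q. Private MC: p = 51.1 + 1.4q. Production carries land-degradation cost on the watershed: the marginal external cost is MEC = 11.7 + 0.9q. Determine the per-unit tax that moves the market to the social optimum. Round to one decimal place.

Social marginal cost = private MC + MEC = 62.8 + 2.3q.
Set SMC = demand: 62.8 + 2.3q = 100.9 - 1.8q → q* = 9.2927.
The Pigouvian tax equals MEC at q*: 11.7 + 0.9×9.2927 = 20.0634.

tax = 20.1 per unit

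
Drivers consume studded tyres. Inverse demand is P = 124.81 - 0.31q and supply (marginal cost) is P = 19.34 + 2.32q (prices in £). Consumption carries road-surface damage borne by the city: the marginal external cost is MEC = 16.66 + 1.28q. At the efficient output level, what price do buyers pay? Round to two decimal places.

Social marginal benefit = demand − MEC = 108.15 - 1.59q.
Set SMB = MC: 108.15 - 1.59q = 19.34 + 2.32q → q* = 22.7136.
Consumer price on the demand curve at q*: 124.81 − 0.31×22.7136 = 117.7688.

P = £117.77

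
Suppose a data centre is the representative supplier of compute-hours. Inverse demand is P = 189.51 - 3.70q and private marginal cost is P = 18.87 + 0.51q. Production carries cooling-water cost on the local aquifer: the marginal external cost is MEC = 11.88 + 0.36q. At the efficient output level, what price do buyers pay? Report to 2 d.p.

P = 60.97

Social marginal cost = private MC + MEC = 30.75 + 0.87q.
Set SMC = demand: 30.75 + 0.87q = 189.51 - 3.70q → q* = 34.7396.
Consumer price on the demand curve at q*: 189.51 − 3.70×34.7396 = 60.9735.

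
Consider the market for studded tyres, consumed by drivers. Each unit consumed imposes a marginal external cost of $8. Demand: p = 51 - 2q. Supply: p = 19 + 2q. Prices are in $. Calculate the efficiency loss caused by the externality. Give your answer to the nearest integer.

Market equilibrium (private): 19 + 2q = 51 - 2q → q_m = 8.0000.
Social marginal benefit = demand − MEC = 43 - 2q.
Set SMB = MC: 43 - 2q = 19 + 2q → q* = 6.0000.
The welfare-loss triangle has base |q_m − q*| and height MEC(q_m) (the vertical gap between SMB and MC is zero at q* and MEC at q_m).
DWL = ½ × 2.0000 × 8.0000 = 8.0000.

DWL = $8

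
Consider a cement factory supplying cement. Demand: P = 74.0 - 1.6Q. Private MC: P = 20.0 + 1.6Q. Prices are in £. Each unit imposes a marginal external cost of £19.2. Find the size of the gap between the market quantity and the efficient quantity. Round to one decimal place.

Market equilibrium (private): 20.0 + 1.6Q = 74.0 - 1.6Q → Q_m = 16.8750.
Social marginal cost = private MC + MEC = 39.2 + 1.6Q.
Set SMC = demand: 39.2 + 1.6Q = 74.0 - 1.6Q → Q* = 10.8750.
Gap = |16.8750 − 10.8750| = 6.0000.

6.0 units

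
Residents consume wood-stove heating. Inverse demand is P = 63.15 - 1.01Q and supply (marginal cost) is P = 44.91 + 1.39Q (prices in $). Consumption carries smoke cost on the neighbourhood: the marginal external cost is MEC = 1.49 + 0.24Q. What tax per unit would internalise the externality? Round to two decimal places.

Social marginal benefit = demand − MEC = 61.66 - 1.25Q.
Set SMB = MC: 61.66 - 1.25Q = 44.91 + 1.39Q → Q* = 6.3447.
The Pigouvian tax equals MEC at Q*: 1.49 + 0.24×6.3447 = 3.0127.

tax = $3.01 per unit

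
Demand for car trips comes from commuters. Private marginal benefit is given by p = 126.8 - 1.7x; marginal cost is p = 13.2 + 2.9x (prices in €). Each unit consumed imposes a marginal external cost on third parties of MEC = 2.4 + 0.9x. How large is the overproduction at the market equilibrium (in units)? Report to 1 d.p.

Market equilibrium (private): 13.2 + 2.9x = 126.8 - 1.7x → x_m = 24.6957.
Social marginal benefit = demand − MEC = 124.4 - 2.6x.
Set SMB = MC: 124.4 - 2.6x = 13.2 + 2.9x → x* = 20.2182.
Gap = |24.6957 − 20.2182| = 4.4775.

4.5 units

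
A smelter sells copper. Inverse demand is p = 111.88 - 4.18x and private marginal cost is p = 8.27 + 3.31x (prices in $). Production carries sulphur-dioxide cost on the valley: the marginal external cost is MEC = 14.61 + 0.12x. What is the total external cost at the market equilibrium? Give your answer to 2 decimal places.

Market equilibrium (private): 8.27 + 3.31x = 111.88 - 4.18x → x_m = 13.8331.
Total external cost = ∫₀^{x_m} (14.61 + 0.12x) dx = 14.61×13.8331 + ½×0.12×13.8331² = 213.5829.

$213.58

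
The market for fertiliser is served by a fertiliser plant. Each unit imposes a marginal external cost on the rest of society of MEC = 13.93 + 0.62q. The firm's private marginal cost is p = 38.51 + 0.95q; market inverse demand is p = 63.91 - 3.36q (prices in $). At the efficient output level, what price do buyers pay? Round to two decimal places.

P = $56.09

Social marginal cost = private MC + MEC = 52.44 + 1.57q.
Set SMC = demand: 52.44 + 1.57q = 63.91 - 3.36q → q* = 2.3266.
Consumer price on the demand curve at q*: 63.91 − 3.36×2.3266 = 56.0926.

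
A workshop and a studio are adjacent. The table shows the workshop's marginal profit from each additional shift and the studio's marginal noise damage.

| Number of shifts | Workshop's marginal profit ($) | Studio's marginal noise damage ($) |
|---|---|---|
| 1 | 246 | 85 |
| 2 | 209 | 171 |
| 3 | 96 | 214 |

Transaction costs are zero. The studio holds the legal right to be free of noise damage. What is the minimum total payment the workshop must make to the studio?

$256

Efficient level: marginal profit ≥ marginal noise damage through level 2, so k* = 2.
With the studio holding the right, the workshop must at least compensate total damage at k*: 85 + 171 = 256.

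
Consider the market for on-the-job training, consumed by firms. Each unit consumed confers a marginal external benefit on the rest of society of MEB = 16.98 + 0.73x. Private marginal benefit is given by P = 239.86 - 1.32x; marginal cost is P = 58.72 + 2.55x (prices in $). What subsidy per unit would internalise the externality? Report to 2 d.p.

Social marginal benefit = demand + MEB = 256.84 - 0.59x.
Set SMB = MC: 256.84 - 0.59x = 58.72 + 2.55x → x* = 63.0955.
The Pigouvian subsidy equals MEB at x*: 16.98 + 0.73×63.0955 = 63.0397.

subsidy = $63.04 per unit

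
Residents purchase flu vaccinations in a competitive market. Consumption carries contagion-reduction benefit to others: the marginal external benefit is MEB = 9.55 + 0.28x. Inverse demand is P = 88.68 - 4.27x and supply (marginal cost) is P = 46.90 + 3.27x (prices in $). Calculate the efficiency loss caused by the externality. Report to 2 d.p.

DWL = $8.49

Market equilibrium (private): 46.90 + 3.27x = 88.68 - 4.27x → x_m = 5.5411.
Social marginal benefit = demand + MEB = 98.23 - 3.99x.
Set SMB = MC: 98.23 - 3.99x = 46.90 + 3.27x → x* = 7.0702.
Between x* and x_m the wedge SMB − MC runs linearly from 0 to MEB(x_m), so the loss is a triangle.
DWL = ½ × 1.5291 × 11.1015 = 8.4877.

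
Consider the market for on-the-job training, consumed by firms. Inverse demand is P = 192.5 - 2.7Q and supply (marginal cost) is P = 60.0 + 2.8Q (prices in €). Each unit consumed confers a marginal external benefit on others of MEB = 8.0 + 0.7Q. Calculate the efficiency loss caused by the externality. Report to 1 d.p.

Market equilibrium (private): 60.0 + 2.8Q = 192.5 - 2.7Q → Q_m = 24.0909.
Social marginal benefit = demand + MEB = 200.5 - 2.0Q.
Set SMB = MC: 200.5 - 2.0Q = 60.0 + 2.8Q → Q* = 29.2708.
The welfare-loss triangle has base |Q_m − Q*| and height MEB(Q_m) (the vertical gap between SMB and MC is zero at Q* and MEB at Q_m).
DWL = ½ × 5.1799 × 24.8636 = 64.3955.

DWL = €64.4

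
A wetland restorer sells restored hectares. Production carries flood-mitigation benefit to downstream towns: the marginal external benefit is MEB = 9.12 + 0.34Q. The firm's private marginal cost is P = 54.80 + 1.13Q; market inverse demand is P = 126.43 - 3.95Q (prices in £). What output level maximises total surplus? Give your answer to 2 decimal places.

Social marginal cost = private MC − MEB = 45.68 + 0.79Q.
Set SMC = demand: 45.68 + 0.79Q = 126.43 - 3.95Q → Q* = 17.0359.

Q* = 17.04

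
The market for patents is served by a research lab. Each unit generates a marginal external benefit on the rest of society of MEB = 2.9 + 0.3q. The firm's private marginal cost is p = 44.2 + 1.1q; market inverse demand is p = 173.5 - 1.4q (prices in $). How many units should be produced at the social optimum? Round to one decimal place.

q* = 60.1

Social marginal cost = private MC − MEB = 41.3 + 0.8q.
Set SMC = demand: 41.3 + 0.8q = 173.5 - 1.4q → q* = 60.0909.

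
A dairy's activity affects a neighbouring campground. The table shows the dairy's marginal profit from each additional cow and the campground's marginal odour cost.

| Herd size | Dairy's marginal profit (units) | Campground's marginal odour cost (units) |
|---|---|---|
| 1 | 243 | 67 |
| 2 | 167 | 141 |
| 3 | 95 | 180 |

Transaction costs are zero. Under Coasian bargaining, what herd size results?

Bargaining reaches the level where marginal profit last exceeds marginal odour cost.
That holds through level 2 (167 ≥ 141) but not at 3 (95 < 180).

2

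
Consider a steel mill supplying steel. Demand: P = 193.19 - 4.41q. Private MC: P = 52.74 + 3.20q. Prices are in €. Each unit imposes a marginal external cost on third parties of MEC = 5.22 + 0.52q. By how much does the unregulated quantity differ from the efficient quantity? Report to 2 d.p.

Market equilibrium (private): 52.74 + 3.20q = 193.19 - 4.41q → q_m = 18.4560.
Social marginal cost = private MC + MEC = 57.96 + 3.72q.
Set SMC = demand: 57.96 + 3.72q = 193.19 - 4.41q → q* = 16.6335.
Gap = |18.4560 − 16.6335| = 1.8225.

1.82 units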